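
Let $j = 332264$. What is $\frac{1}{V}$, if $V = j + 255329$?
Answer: $\frac{1}{587593} \approx 1.7019 \cdot 10^{-6}$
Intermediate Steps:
$V = 587593$ ($V = 332264 + 255329 = 587593$)
$\frac{1}{V} = \frac{1}{587593}$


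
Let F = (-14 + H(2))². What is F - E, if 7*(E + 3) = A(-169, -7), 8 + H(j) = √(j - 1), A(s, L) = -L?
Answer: 443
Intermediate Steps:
H(j) = -8 + √(-1 + j) (H(j) = -8 + √(j - 1) = -8 + √(-1 + j))
E = -2 (E = -3 + (-1*(-7))/7 = -3 + (⅐)*7 = -3 + 1 = -2)
F = 441 (F = (-14 + (-8 + √(-1 + 2)))² = (-14 + (-8 + √1))² = (-14 + (-8 + 1))² = (-14 - 7)² = (-21)² = 441)
F - E = 441 - 1*(-2) = 441 + 2 = 443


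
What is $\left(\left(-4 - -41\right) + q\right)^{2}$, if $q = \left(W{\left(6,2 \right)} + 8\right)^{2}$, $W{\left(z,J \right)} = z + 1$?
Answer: $68644$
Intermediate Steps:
$W{\left(z,J \right)} = 1 + z$
$q = 225$ ($q = \left(\left(1 + 6\right) + 8\right)^{2} = \left(7 + 8\right)^{2} = 15^{2} = 225$)
$\left(\left(-4 - -41\right) + q\right)^{2} = \left(\left(-4 - -41\right) + 225\right)^{2} = \left(\left(-4 + 41\right) + 225\right)^{2} = \left(37 + 225\right)^{2} = 262^{2} = 68644$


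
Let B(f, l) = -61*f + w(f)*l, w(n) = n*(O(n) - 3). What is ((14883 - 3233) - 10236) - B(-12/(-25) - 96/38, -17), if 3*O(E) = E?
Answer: 319770526/225625 ≈ 1417.3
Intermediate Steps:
O(E) = E/3
w(n) = n*(-3 + n/3) (w(n) = n*(n/3 - 3) = n*(-3 + n/3))
B(f, l) = -61*f + f*l*(-9 + f)/3 (B(f, l) = -61*f + (f*(-9 + f)/3)*l = -61*f + f*l*(-9 + f)/3)
((14883 - 3233) - 10236) - B(-12/(-25) - 96/38, -17) = ((14883 - 3233) - 10236) - (-12/(-25) - 96/38)*(-183 - 17*(-9 + (-12/(-25) - 96/38)))/3 = (11650 - 10236) - (-12*(-1/25) - 96*1/38)*(-183 - 17*(-9 + (-12*(-1/25) - 96*1/38)))/3 = 1414 - (12/25 - 48/19)*(-183 - 17*(-9 + (12/25 - 48/19)))/3 = 1414 - (-972)*(-183 - 17*(-9 - 972/475))/(3*475) = 1414 - (-972)*(-183 - 17*(-5247/475))/(3*475) = 1414 - (-972)*(-183 + 89199/475)/(3*475) = 1414 - (-972)*2274/(3*475*475) = 1414 - 1*(-736776/225625) = 1414 + 736776/225625 = 319770526/225625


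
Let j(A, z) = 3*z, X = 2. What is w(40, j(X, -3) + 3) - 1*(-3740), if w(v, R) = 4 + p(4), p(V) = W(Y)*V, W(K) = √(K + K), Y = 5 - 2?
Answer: 3744 + 4*√6 ≈ 3753.8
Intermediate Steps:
Y = 3
W(K) = √2*√K (W(K) = √(2*K) = √2*√K)
p(V) = V*√6 (p(V) = (√2*√3)*V = √6*V = V*√6)
w(v, R) = 4 + 4*√6
w(40, j(X, -3) + 3) - 1*(-3740) = (4 + 4*√6) - 1*(-3740) = (4 + 4*√6) + 3740 = 3744 + 4*√6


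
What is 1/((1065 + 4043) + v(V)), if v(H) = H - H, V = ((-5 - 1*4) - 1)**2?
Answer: 1/5108 ≈ 0.00019577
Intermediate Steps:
V = 100 (V = ((-5 - 4) - 1)**2 = (-9 - 1)**2 = (-10)**2 = 100)
v(H) = 0
1/((1065 + 4043) + v(V)) = 1/((1065 + 4043) + 0) = 1/(5108 + 0) = 1/5108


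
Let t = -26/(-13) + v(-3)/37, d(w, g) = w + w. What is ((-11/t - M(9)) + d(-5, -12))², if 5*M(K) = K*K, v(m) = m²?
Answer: 166616464/172225 ≈ 967.43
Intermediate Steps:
M(K) = K²/5 (M(K) = (K*K)/5 = K²/5)
d(w, g) = 2*w
t = 83/37 (t = -26/(-13) + (-3)²/37 = -26*(-1/13) + 9*(1/37) = 2 + 9/37 = 83/37 ≈ 2.2432)
((-11/t - M(9)) + d(-5, -12))² = ((-11/83/37 - 9²/5) + 2*(-5))² = ((-11*37/83 - 81/5) - 10)² = ((-407/83 - 1*81/5) - 10)² = ((-407/83 - 81/5) - 10)² = (-8758/415 - 10)² = (-12908/415)² = 166616464/172225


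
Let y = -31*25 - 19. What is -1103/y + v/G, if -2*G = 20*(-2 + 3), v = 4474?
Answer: -1770663/3970 ≈ -446.01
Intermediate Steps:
y = -794 (y = -775 - 19 = -794)
G = -10 (G = -10*(-2 + 3) = -10 ≈ -10.000)
-1103/y + v/G = -1103/(-794) + 4474/(-10) = -1103*(-1/794) + 4474*(-⅒) = 1103/794 - 2237/5 = -1770663/3970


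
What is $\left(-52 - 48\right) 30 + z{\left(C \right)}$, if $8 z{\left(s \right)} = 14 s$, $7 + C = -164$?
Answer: $- \frac{13197}{4} \approx -3299.3$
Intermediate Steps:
$C = -171$ ($C = -7 - 164 = -171$)
$z{\left(s \right)} = \frac{7 s}{4}$ ($z{\left(s \right)} = \frac{14 s}{8} = \frac{7 s}{4}$)
$\left(-52 - 48\right) 30 + z{\left(C \right)} = \left(-52 - 48\right) 30 + \frac{7}{4} \left(-171\right) = \left(-100\right) 30 - \frac{1197}{4} = -3000 - \frac{1197}{4} = - \frac{13197}{4}$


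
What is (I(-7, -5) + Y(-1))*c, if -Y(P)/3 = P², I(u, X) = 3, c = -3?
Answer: 0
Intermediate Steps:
Y(P) = -3*P²
(I(-7, -5) + Y(-1))*c = (3 - 3*(-1)²)*(-3) = (3 - 3*1)*(-3) = (3 - 3)*(-3) = 0*(-3) = 0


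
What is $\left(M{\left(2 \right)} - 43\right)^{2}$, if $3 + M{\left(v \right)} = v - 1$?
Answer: $2025$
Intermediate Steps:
$M{\left(v \right)} = -4 + v$ ($M{\left(v \right)} = -3 + \left(v - 1\right) = -3 + \left(-1 + v\right) = -4 + v$)
$\left(M{\left(2 \right)} - 43\right)^{2} = \left(\left(-4 + 2\right) - 43\right)^{2} = \left(-2 - 43\right)^{2} = \left(-45\right)^{2} = 2025$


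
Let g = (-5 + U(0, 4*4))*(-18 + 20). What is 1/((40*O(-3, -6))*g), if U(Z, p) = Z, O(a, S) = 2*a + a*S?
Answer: -1/4800 ≈ -0.00020833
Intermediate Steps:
O(a, S) = 2*a + S*a
g = -10 (g = (-5 + 0)*(-18 + 20) = -5*2 = -10)
1/((40*O(-3, -6))*g) = 1/((40*(-3*(2 - 6)))*(-10)) = 1/((40*(-3*(-4)))*(-10)) = 1/((40*12)*(-10)) = 1/(480*(-10)) = 1/(-4800) = -1/4800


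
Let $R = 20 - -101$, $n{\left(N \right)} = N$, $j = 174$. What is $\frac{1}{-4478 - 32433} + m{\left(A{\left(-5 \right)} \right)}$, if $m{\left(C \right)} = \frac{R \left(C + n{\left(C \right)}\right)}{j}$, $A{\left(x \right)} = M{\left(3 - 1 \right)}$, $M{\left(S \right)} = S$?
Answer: $\frac{8932375}{3211257} \approx 2.7816$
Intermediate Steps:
$A{\left(x \right)} = 2$ ($A{\left(x \right)} = 3 - 1 = 2$)
$R = 121$ ($R = 20 + 101 = 121$)
$m{\left(C \right)} = \frac{121 C}{87}$ ($m{\left(C \right)} = \frac{121 \left(C + C\right)}{174} = 121 \cdot 2 C \frac{1}{174} = 242 C \frac{1}{174} = \frac{121 C}{87}$)
$\frac{1}{-4478 - 32433} + m{\left(A{\left(-5 \right)} \right)} = \frac{1}{-4478 - 32433} + \frac{121}{87} \cdot 2 = \frac{1}{-36911} + \frac{242}{87} = - \frac{1}{36911} + \frac{242}{87} = \frac{8932375}{3211257}$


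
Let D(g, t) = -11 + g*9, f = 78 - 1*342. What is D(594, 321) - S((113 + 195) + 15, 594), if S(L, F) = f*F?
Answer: 162151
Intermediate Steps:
f = -264 (f = 78 - 342 = -264)
D(g, t) = -11 + 9*g
S(L, F) = -264*F
D(594, 321) - S((113 + 195) + 15, 594) = (-11 + 9*594) - (-264)*594 = (-11 + 5346) - 1*(-156816) = 5335 + 156816 = 162151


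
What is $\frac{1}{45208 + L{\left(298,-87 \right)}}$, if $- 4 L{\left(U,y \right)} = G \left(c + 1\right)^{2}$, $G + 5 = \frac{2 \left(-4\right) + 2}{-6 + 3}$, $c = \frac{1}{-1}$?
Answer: $\frac{1}{45208} \approx 2.212 \cdot 10^{-5}$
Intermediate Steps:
$c = -1$
$G = -3$ ($G = -5 + \frac{2 \left(-4\right) + 2}{-6 + 3} = -5 + \frac{-8 + 2}{-3} = -5 - -2 = -5 + 2 = -3$)
$L{\left(U,y \right)} = 0$ ($L{\left(U,y \right)} = - \frac{\left(-3\right) \left(-1 + 1\right)^{2}}{4} = - \frac{\left(-3\right) 0^{2}}{4} = - \frac{\left(-3\right) 0}{4} = \left(- \frac{1}{4}\right) 0 = 0$)
$\frac{1}{45208 + L{\left(298,-87 \right)}} = \frac{1}{45208 + 0} = \frac{1}{45208}$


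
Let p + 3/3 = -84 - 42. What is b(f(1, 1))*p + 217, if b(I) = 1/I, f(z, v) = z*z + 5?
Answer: 1175/6 ≈ 195.83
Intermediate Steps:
f(z, v) = 5 + z**2 (f(z, v) = z**2 + 5 = 5 + z**2)
p = -127 (p = -1 + (-84 - 42) = -1 - 126 = -127)
b(f(1, 1))*p + 217 = -127/(5 + 1**2) + 217 = -127/(5 + 1) + 217 = -127/6 + 217 = 1175/6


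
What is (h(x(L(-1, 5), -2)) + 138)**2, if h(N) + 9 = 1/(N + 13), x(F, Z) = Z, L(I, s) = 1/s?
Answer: 2016400/121 ≈ 16664.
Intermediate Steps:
h(N) = -9 + 1/(13 + N) (h(N) = -9 + 1/(N + 13) = -9 + 1/(13 + N))
(h(x(L(-1, 5), -2)) + 138)**2 = ((-116 - 9*(-2))/(13 - 2) + 138)**2 = ((-116 + 18)/11 + 138)**2 = ((1/11)*(-98) + 138)**2 = (-98/11 + 138)**2 = (1420/11)**2 = 2016400/121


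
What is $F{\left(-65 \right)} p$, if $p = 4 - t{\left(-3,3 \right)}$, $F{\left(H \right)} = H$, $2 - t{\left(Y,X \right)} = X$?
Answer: $-325$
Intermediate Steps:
$t{\left(Y,X \right)} = 2 - X$
$p = 5$ ($p = 4 - \left(2 - 3\right) = 4 - -1 = 4 + 1 = 5$)
$F{\left(-65 \right)} p = \left(-65\right) 5 = -325$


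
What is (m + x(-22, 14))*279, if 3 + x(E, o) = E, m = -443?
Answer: -130572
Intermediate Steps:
x(E, o) = -3 + E
(m + x(-22, 14))*279 = (-443 + (-3 - 22))*279 = (-443 - 25)*279 = -468*279 = -130572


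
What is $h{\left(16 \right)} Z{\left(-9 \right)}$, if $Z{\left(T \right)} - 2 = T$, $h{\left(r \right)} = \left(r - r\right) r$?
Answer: $0$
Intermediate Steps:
$h{\left(r \right)} = 0$ ($h{\left(r \right)} = 0 r = 0$)
$Z{\left(T \right)} = 2 + T$
$h{\left(16 \right)} Z{\left(-9 \right)} = 0 \left(2 - 9\right) = 0 \left(-7\right) = 0$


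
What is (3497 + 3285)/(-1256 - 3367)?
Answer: -6782/4623 ≈ -1.4670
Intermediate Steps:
(3497 + 3285)/(-1256 - 3367) = 6782/(-4623) = 6782*(-1/4623) = -6782/4623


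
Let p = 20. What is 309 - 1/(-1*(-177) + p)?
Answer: 60872/197 ≈ 309.00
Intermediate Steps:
309 - 1/(-1*(-177) + p) = 309 - 1/(-1*(-177) + 20) = 309 - 1/(177 + 20) = 309 - 1/197 = 60872/197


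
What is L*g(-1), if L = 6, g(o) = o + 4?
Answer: 18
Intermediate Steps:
g(o) = 4 + o
L*g(-1) = 6*(4 - 1) = 6*3 = 18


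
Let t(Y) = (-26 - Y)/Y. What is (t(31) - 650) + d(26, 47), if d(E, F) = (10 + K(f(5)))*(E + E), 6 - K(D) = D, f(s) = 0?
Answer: 5585/31 ≈ 180.16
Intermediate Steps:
K(D) = 6 - D
t(Y) = (-26 - Y)/Y
d(E, F) = 32*E (d(E, F) = (10 + (6 - 1*0))*(E + E) = (10 + (6 + 0))*(2*E) = (10 + 6)*(2*E) = 16*(2*E) = 32*E)
(t(31) - 650) + d(26, 47) = ((-26 - 1*31)/31 - 650) + 32*26 = ((-26 - 31)/31 - 650) + 832 = ((1/31)*(-57) - 650) + 832 = (-57/31 - 650) + 832 = -20207/31 + 832 = 5585/31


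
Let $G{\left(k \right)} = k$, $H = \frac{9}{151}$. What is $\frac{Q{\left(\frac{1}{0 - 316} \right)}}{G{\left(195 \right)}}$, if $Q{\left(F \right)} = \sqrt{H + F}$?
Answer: $\frac{\sqrt{32124797}}{4652310} \approx 0.0012183$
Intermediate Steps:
$H = \frac{9}{151}$ ($H = 9 \cdot \frac{1}{151} = \frac{9}{151} \approx 0.059603$)
$Q{\left(F \right)} = \sqrt{\frac{9}{151} + F}$
$\frac{Q{\left(\frac{1}{0 - 316} \right)}}{G{\left(195 \right)}} = \frac{\frac{1}{151} \sqrt{1359 + \frac{22801}{0 - 316}}}{195} = \frac{\sqrt{1359 + \frac{22801}{-316}}}{151} \cdot \frac{1}{195} = \frac{\sqrt{1359 + 22801 \left(- \frac{1}{316}\right)}}{151} \cdot \frac{1}{195} = \frac{\sqrt{1359 - \frac{22801}{316}}}{151} \cdot \frac{1}{195} = \frac{\sqrt{\frac{406643}{316}}}{151} \cdot \frac{1}{195} = \frac{\frac{1}{158} \sqrt{32124797}}{151} \cdot \frac{1}{195} = \frac{\sqrt{32124797}}{23858} \cdot \frac{1}{195} = \frac{\sqrt{32124797}}{4652310}$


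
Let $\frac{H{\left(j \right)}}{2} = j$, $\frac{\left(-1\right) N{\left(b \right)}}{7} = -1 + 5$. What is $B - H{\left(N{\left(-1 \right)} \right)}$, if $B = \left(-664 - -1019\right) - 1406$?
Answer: $-995$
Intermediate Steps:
$N{\left(b \right)} = -28$ ($N{\left(b \right)} = - 7 \left(-1 + 5\right) = \left(-7\right) 4 = -28$)
$B = -1051$ ($B = \left(-664 + 1019\right) - 1406 = 355 - 1406 = -1051$)
$H{\left(j \right)} = 2 j$
$B - H{\left(N{\left(-1 \right)} \right)} = -1051 - 2 \left(-28\right) = -1051 - -56 = -1051 + 56 = -995$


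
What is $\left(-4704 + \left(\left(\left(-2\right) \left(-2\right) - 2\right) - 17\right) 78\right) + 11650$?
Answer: $5776$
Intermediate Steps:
$\left(-4704 + \left(\left(\left(-2\right) \left(-2\right) - 2\right) - 17\right) 78\right) + 11650 = \left(-4704 + \left(\left(4 - 2\right) - 17\right) 78\right) + 11650 = \left(-4704 + \left(2 - 17\right) 78\right) + 11650 = \left(-4704 - 1170\right) + 11650 = -5874 + 11650 = 5776$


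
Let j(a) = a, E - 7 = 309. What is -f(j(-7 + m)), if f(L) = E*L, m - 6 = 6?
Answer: -1580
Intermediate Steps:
m = 12 (m = 6 + 6 = 12)
E = 316 (E = 7 + 309 = 316)
f(L) = 316*L
-f(j(-7 + m)) = -316*(-7 + 12) = -316*5 = -1*1580 = -1580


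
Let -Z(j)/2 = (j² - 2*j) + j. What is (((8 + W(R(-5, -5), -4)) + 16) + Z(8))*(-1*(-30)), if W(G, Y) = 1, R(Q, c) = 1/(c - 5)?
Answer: -2610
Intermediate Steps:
R(Q, c) = 1/(-5 + c)
Z(j) = -2*j² + 2*j (Z(j) = -2*((j² - 2*j) + j) = -2*(j² - j) = -2*j² + 2*j)
(((8 + W(R(-5, -5), -4)) + 16) + Z(8))*(-1*(-30)) = (((8 + 1) + 16) + 2*8*(1 - 1*8))*(-1*(-30)) = ((9 + 16) + 2*8*(1 - 8))*30 = (25 + 2*8*(-7))*30 = (25 - 112)*30 = -87*30 = -2610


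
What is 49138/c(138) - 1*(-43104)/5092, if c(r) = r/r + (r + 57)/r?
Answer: 2878619140/141303 ≈ 20372.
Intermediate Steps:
c(r) = 1 + (57 + r)/r
49138/c(138) - 1*(-43104)/5092 = 49138/(2 + 57/138) - 1*(-43104)/5092 = 49138/(2 + 57*(1/138)) + 43104*(1/5092) = 49138/(2 + 19/46) + 10776/1273 = 49138/(111/46) + 10776/1273 = 49138*(46/111) + 10776/1273 = 2260348/111 + 10776/1273 = 2878619140/141303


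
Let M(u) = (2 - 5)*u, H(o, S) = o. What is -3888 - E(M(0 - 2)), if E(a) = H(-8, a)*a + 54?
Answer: -3894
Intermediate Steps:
M(u) = -3*u
E(a) = 54 - 8*a (E(a) = -8*a + 54 = 54 - 8*a)
-3888 - E(M(0 - 2)) = -3888 - (54 - (-24)*(0 - 2)) = -3888 - (54 - (-24)*(-2)) = -3888 - (54 - 8*6) = -3888 - (54 - 48) = -3888 - 1*6 = -3888 - 6 = -3894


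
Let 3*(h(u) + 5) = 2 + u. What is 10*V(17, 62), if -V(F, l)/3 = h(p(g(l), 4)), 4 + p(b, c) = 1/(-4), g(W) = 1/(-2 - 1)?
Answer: 345/2 ≈ 172.50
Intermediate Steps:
g(W) = -⅓ (g(W) = 1/(-3) = -⅓)
p(b, c) = -17/4 (p(b, c) = -4 + 1/(-4) = -4 - ¼ = -17/4)
h(u) = -13/3 + u/3 (h(u) = -5 + (2 + u)/3 = -5 + (⅔ + u/3) = -13/3 + u/3)
V(F, l) = 69/4 (V(F, l) = -3*(-13/3 + (⅓)*(-17/4)) = -3*(-13/3 - 17/12) = -3*(-23/4) = 69/4)
10*V(17, 62) = 10*(69/4) = 345/2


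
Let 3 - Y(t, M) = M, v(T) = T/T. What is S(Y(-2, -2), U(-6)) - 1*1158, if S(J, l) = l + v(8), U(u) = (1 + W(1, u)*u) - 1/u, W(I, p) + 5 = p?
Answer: -6539/6 ≈ -1089.8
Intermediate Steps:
W(I, p) = -5 + p
v(T) = 1
Y(t, M) = 3 - M
U(u) = 1 - 1/u + u*(-5 + u) (U(u) = (1 + (-5 + u)*u) - 1/u = (1 + u*(-5 + u)) - 1/u = 1 - 1/u + u*(-5 + u))
S(J, l) = 1 + l (S(J, l) = l + 1 = 1 + l)
S(Y(-2, -2), U(-6)) - 1*1158 = (1 + (-1 - 6*(1 - 6*(-5 - 6)))/(-6)) - 1*1158 = (1 - (-1 - 6*(1 - 6*(-11)))/6) - 1158 = (1 - (-1 - 6*(1 + 66))/6) - 1158 = (1 - (-1 - 6*67)/6) - 1158 = (1 - (-1 - 402)/6) - 1158 = (1 - 1/6*(-403)) - 1158 = (1 + 403/6) - 1158 = 409/6 - 1158 = -6539/6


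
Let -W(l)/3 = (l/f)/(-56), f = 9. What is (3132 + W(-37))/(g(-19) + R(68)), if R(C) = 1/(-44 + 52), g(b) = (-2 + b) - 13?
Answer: -526139/5691 ≈ -92.451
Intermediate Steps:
g(b) = -15 + b
R(C) = ⅛ (R(C) = 1/8 = ⅛)
W(l) = l/168 (W(l) = -3*l/9/(-56) = -3*l*(⅑)*(-1)/56 = -3*l/9*(-1)/56 = -(-1)*l/168 = l/168)
(3132 + W(-37))/(g(-19) + R(68)) = (3132 + (1/168)*(-37))/((-15 - 19) + ⅛) = (3132 - 37/168)/(-34 + ⅛) = 526139/(168*(-271/8)) = (526139/168)*(-8/271) = -526139/5691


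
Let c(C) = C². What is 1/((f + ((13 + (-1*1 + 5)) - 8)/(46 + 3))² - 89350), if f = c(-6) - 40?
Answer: -2401/214494381 ≈ -1.1194e-5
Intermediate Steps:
f = -4 (f = (-6)² - 40 = 36 - 40 = -4)
1/((f + ((13 + (-1*1 + 5)) - 8)/(46 + 3))² - 89350) = 1/((-4 + ((13 + (-1*1 + 5)) - 8)/(46 + 3))² - 89350) = 1/((-4 + ((13 + (-1 + 5)) - 8)/49)² - 89350) = 1/((-4 + ((13 + 4) - 8)*(1/49))² - 89350) = 1/((-4 + (17 - 8)*(1/49))² - 89350) = 1/((-4 + 9*(1/49))² - 89350) = 1/((-4 + 9/49)² - 89350) = 1/((-187/49)² - 89350) = 1/(34969/2401 - 89350) = 1/(-214494381/2401) = -2401/214494381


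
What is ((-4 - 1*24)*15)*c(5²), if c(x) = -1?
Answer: 420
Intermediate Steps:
((-4 - 1*24)*15)*c(5²) = ((-4 - 1*24)*15)*(-1) = ((-4 - 24)*15)*(-1) = -28*15*(-1) = -420*(-1) = 420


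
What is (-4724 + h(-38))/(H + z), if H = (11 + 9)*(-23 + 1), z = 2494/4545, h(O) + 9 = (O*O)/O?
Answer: 21684195/1997306 ≈ 10.857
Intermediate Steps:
h(O) = -9 + O (h(O) = -9 + (O*O)/O = -9 + O²/O = -9 + O)
z = 2494/4545 (z = 2494*(1/4545) = 2494/4545 ≈ 0.54873)
H = -440 (H = 20*(-22) = -440)
(-4724 + h(-38))/(H + z) = (-4724 + (-9 - 38))/(-440 + 2494/4545) = (-4724 - 47)/(-1997306/4545) = -4771*(-4545/1997306) = 21684195/1997306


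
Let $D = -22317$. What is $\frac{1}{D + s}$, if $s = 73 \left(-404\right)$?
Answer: $- \frac{1}{51809} \approx -1.9302 \cdot 10^{-5}$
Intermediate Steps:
$s = -29492$
$\frac{1}{D + s} = \frac{1}{-22317 - 29492} = \frac{1}{-51809} = - \frac{1}{51809}$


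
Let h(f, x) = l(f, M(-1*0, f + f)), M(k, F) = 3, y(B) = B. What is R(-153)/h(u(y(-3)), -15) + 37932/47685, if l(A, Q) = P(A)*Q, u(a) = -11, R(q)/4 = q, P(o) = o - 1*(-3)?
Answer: 835933/31790 ≈ 26.295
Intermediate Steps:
P(o) = 3 + o (P(o) = o + 3 = 3 + o)
R(q) = 4*q
l(A, Q) = Q*(3 + A) (l(A, Q) = (3 + A)*Q = Q*(3 + A))
h(f, x) = 9 + 3*f (h(f, x) = 3*(3 + f) = 9 + 3*f)
R(-153)/h(u(y(-3)), -15) + 37932/47685 = (4*(-153))/(9 + 3*(-11)) + 37932/47685 = -612/(9 - 33) + 37932*(1/47685) = -612/(-24) + 12644/15895 = -612*(-1/24) + 12644/15895 = 51/2 + 12644/15895 = 835933/31790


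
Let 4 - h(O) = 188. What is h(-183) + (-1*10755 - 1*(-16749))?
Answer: 5810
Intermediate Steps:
h(O) = -184 (h(O) = 4 - 1*188 = 4 - 188 = -184)
h(-183) + (-1*10755 - 1*(-16749)) = -184 + (-1*10755 - 1*(-16749)) = -184 + (-10755 + 16749) = -184 + 5994 = 5810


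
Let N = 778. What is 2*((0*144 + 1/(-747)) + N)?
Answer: 1162330/747 ≈ 1556.0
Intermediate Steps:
2*((0*144 + 1/(-747)) + N) = 2*((0*144 + 1/(-747)) + 778) = 2*((0 - 1/747) + 778) = 2*(-1/747 + 778) = 2*(581165/747) = 1162330/747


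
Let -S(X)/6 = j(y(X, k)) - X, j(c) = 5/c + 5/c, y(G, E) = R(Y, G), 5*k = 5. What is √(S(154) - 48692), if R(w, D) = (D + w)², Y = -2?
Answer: I*√275907983/76 ≈ 218.56*I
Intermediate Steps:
k = 1 (k = (⅕)*5 = 1)
y(G, E) = (-2 + G)² (y(G, E) = (G - 2)² = (-2 + G)²)
j(c) = 10/c
S(X) = -60/(-2 + X)² + 6*X (S(X) = -6*(10/((-2 + X)²) - X) = -6*(10/(-2 + X)² - X) = -6*(-X + 10/(-2 + X)²) = -60/(-2 + X)² + 6*X)
√(S(154) - 48692) = √((-60/(-2 + 154)² + 6*154) - 48692) = √((-60/152² + 924) - 48692) = √((-60*1/23104 + 924) - 48692) = √((-15/5776 + 924) - 48692) = √(5337009/5776 - 48692) = √(-275907983/5776) = I*√275907983/76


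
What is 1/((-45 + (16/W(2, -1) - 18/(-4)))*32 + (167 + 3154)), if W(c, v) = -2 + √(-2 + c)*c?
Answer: 1/1769 ≈ 0.00056529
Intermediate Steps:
W(c, v) = -2 + c*√(-2 + c)
1/((-45 + (16/W(2, -1) - 18/(-4)))*32 + (167 + 3154)) = 1/((-45 + (16/(-2 + 2*√(-2 + 2)) - 18/(-4)))*32 + (167 + 3154)) = 1/((-45 + (16/(-2 + 2*√0) - 18*(-¼)))*32 + 3321) = 1/((-45 + (16/(-2 + 2*0) + 9/2))*32 + 3321) = 1/((-45 + (16/(-2 + 0) + 9/2))*32 + 3321) = 1/((-45 + (16/(-2) + 9/2))*32 + 3321) = 1/((-45 + (16*(-½) + 9/2))*32 + 3321) = 1/((-45 + (-8 + 9/2))*32 + 3321) = 1/((-45 - 7/2)*32 + 3321) = 1/(-97/2*32 + 3321) = 1/(-1552 + 3321) = 1/1769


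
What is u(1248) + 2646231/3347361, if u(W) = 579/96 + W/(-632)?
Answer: 13672286341/2820709536 ≈ 4.8471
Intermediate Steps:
u(W) = 193/32 - W/632 (u(W) = 579*(1/96) + W*(-1/632) = 193/32 - W/632)
u(1248) + 2646231/3347361 = (193/32 - 1/632*1248) + 2646231/3347361 = (193/32 - 156/79) + 2646231*(1/3347361) = 10255/2528 + 882077/1115787 = 13672286341/2820709536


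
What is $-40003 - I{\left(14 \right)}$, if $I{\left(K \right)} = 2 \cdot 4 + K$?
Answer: $-40025$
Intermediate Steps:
$I{\left(K \right)} = 8 + K$
$-40003 - I{\left(14 \right)} = -40003 - \left(8 + 14\right) = -40003 - 22 = -40025$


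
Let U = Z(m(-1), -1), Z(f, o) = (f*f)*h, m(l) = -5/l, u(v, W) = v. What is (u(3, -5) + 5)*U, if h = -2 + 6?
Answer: 800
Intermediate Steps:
h = 4
Z(f, o) = 4*f**2 (Z(f, o) = (f*f)*4 = f**2*4 = 4*f**2)
U = 100 (U = 4*(-5/(-1))**2 = 4*(-5*(-1))**2 = 4*5**2 = 4*25 = 100)
(u(3, -5) + 5)*U = (3 + 5)*100 = 8*100 = 800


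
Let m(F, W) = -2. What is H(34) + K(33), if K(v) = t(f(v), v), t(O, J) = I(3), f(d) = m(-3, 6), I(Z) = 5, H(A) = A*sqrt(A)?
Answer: 5 + 34*sqrt(34) ≈ 203.25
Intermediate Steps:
H(A) = A**(3/2)
f(d) = -2
t(O, J) = 5
K(v) = 5
H(34) + K(33) = 34**(3/2) + 5 = 34*sqrt(34) + 5 = 5 + 34*sqrt(34)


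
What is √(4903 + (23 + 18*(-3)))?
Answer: 2*√1218 ≈ 69.800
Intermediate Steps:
√(4903 + (23 + 18*(-3))) = √(4903 + (23 - 54)) = √(4903 - 31) = √4872 = 2*√1218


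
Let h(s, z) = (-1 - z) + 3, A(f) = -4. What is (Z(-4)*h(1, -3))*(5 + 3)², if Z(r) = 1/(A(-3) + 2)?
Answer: -160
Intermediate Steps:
Z(r) = -½ (Z(r) = 1/(-4 + 2) = 1/(-2) = -½)
h(s, z) = 2 - z
(Z(-4)*h(1, -3))*(5 + 3)² = (-(2 - 1*(-3))/2)*(5 + 3)² = -(2 + 3)/2*8² = -½*5*64 = -5/2*64 = -160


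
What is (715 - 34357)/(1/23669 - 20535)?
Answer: 56876607/34717351 ≈ 1.6383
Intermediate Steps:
(715 - 34357)/(1/23669 - 20535) = -33642/(1/23669 - 20535) = -33642/(-486042914/23669) = -33642*(-23669/486042914) = 56876607/34717351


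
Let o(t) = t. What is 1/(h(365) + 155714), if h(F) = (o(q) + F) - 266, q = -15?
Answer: 1/155798 ≈ 6.4186e-6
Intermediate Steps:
h(F) = -281 + F (h(F) = (-15 + F) - 266 = -281 + F)
1/(h(365) + 155714) = 1/((-281 + 365) + 155714) = 1/(84 + 155714) = 1/155798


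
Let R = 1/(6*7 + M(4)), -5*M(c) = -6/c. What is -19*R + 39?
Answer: 16307/423 ≈ 38.551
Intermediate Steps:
M(c) = 6/(5*c) (M(c) = -(-6)/(5*c) = 6/(5*c))
R = 10/423 (R = 1/(6*7 + (6/5)/4) = 1/(42 + (6/5)*(¼)) = 1/(42 + 3/10) = 1/(423/10) = 10/423 ≈ 0.023641)
-19*R + 39 = -19*10/423 + 39 = -190/423 + 39 = 16307/423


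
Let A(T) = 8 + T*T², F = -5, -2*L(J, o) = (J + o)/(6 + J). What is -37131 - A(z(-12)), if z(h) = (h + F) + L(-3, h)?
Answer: -272723/8 ≈ -34090.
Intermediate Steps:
L(J, o) = -(J + o)/(2*(6 + J))
z(h) = -9/2 + 5*h/6 (z(h) = (h - 5) + (-1*(-3) - h)/(2*(6 - 3)) = (-5 + h) + (½)*(3 - h)/3 = (-5 + h) + (½)*(⅓)*(3 - h) = (-5 + h) + (½ - h/6) = -9/2 + 5*h/6)
A(T) = 8 + T³
-37131 - A(z(-12)) = -37131 - (8 + (-9/2 + (⅚)*(-12))³) = -37131 - (8 + (-9/2 - 10)³) = -37131 - (8 + (-29/2)³) = -37131 - (8 - 24389/8) = -37131 - 1*(-24325/8) = -37131 + 24325/8 = -272723/8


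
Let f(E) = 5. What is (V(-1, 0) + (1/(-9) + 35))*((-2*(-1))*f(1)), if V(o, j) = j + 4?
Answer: 3500/9 ≈ 388.89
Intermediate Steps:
V(o, j) = 4 + j
(V(-1, 0) + (1/(-9) + 35))*((-2*(-1))*f(1)) = ((4 + 0) + (1/(-9) + 35))*(-2*(-1)*5) = (4 + (-1/9 + 35))*(2*5) = (4 + 314/9)*10 = (350/9)*10 = 3500/9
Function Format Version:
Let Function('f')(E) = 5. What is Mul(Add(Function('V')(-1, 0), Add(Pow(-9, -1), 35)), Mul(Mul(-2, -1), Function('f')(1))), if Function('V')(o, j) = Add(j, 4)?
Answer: Rational(3500, 9) ≈ 388.89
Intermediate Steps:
Function('V')(o, j) = Add(4, j)
Mul(Add(Function('V')(-1, 0), Add(Pow(-9, -1), 35)), Mul(Mul(-2, -1), Function('f')(1))) = Mul(Add(Add(4, 0), Add(Pow(-9, -1), 35)), Mul(Mul(-2, -1), 5)) = Mul(Add(4, Add(Rational(-1, 9), 35)), Mul(2, 5)) = Mul(Add(4, Rational(314, 9)), 10) = Mul(Rational(350, 9), 10) = Rational(3500, 9)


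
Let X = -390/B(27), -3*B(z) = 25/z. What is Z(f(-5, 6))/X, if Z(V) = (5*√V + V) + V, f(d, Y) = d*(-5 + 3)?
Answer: 50/3159 + 25*√10/6318 ≈ 0.028341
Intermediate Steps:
B(z) = -25/(3*z)
f(d, Y) = -2*d (f(d, Y) = d*(-2) = -2*d)
Z(V) = 2*V + 5*√V (Z(V) = (V + 5*√V) + V = 2*V + 5*√V)
X = 6318/5 (X = -390/((-25/3/27)) = -390/((-25/3*1/27)) = -390/(-25/81) = -390*(-81/25) = 6318/5 ≈ 1263.6)
Z(f(-5, 6))/X = (2*(-2*(-5)) + 5*√(-2*(-5)))/(6318/5) = (2*10 + 5*√10)*(5/6318) = (20 + 5*√10)*(5/6318) = 50/3159 + 25*√10/6318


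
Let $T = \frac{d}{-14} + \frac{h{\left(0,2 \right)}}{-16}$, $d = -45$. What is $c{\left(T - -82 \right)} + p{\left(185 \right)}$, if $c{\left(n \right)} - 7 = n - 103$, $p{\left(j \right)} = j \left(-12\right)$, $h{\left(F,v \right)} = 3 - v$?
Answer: $- \frac{249855}{112} \approx -2230.8$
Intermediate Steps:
$p{\left(j \right)} = - 12 j$
$T = \frac{353}{112}$ ($T = - \frac{45}{-14} + \frac{3 - 2}{-16} = \left(-45\right) \left(- \frac{1}{14}\right) + \left(3 - 2\right) \left(- \frac{1}{16}\right) = \frac{45}{14} + 1 \left(- \frac{1}{16}\right) = \frac{45}{14} - \frac{1}{16} = \frac{353}{112} \approx 3.1518$)
$c{\left(n \right)} = -96 + n$ ($c{\left(n \right)} = 7 + \left(n - 103\right) = 7 + \left(-103 + n\right) = -96 + n$)
$c{\left(T - -82 \right)} + p{\left(185 \right)} = \left(-96 + \left(\frac{353}{112} - -82\right)\right) - 2220 = \left(-96 + \left(\frac{353}{112} + 82\right)\right) - 2220 = \left(-96 + \frac{9537}{112}\right) - 2220 = - \frac{1215}{112} - 2220 = - \frac{249855}{112}$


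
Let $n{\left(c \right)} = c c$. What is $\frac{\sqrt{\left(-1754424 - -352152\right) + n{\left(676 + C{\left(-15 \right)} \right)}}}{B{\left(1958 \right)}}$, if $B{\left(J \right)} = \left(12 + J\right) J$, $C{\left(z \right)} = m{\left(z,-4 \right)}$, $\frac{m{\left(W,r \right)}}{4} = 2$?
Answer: $\frac{9 i \sqrt{721}}{964315} \approx 0.00025061 i$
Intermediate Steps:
$m{\left(W,r \right)} = 8$ ($m{\left(W,r \right)} = 4 \cdot 2 = 8$)
$C{\left(z \right)} = 8$
$n{\left(c \right)} = c^{2}$
$B{\left(J \right)} = J \left(12 + J\right)$
$\frac{\sqrt{\left(-1754424 - -352152\right) + n{\left(676 + C{\left(-15 \right)} \right)}}}{B{\left(1958 \right)}} = \frac{\sqrt{\left(-1754424 - -352152\right) + \left(676 + 8\right)^{2}}}{1958 \left(12 + 1958\right)} = \frac{\sqrt{\left(-1754424 + 352152\right) + 684^{2}}}{1958 \cdot 1970} = \frac{\sqrt{-1402272 + 467856}}{3857260} = \sqrt{-934416} \cdot \frac{1}{3857260} = 36 i \sqrt{721} \cdot \frac{1}{3857260} = \frac{9 i \sqrt{721}}{964315}$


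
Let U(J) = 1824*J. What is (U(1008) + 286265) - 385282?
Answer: 1739575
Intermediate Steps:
(U(1008) + 286265) - 385282 = (1824*1008 + 286265) - 385282 = (1838592 + 286265) - 385282 = 2124857 - 385282 = 1739575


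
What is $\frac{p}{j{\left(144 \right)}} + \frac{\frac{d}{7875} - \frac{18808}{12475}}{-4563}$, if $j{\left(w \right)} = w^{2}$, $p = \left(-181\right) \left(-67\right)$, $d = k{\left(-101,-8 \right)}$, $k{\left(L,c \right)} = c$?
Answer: $\frac{2686058046197}{4590304992000} \approx 0.58516$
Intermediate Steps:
$d = -8$
$p = 12127$
$\frac{p}{j{\left(144 \right)}} + \frac{\frac{d}{7875} - \frac{18808}{12475}}{-4563} = \frac{12127}{144^{2}} + \frac{- \frac{8}{7875} - \frac{18808}{12475}}{-4563} = \frac{12127}{20736} + \left(\left(-8\right) \frac{1}{7875} - \frac{18808}{12475}\right) \left(- \frac{1}{4563}\right) = 12127 \cdot \frac{1}{20736} + \left(- \frac{8}{7875} - \frac{18808}{12475}\right) \left(- \frac{1}{4563}\right) = \frac{12127}{20736} - - \frac{5928512}{17930878875} = \frac{12127}{20736} + \frac{5928512}{17930878875} = \frac{2686058046197}{4590304992000}$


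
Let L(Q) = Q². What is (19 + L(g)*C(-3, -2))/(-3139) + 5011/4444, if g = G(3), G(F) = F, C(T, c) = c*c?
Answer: 15485109/13949716 ≈ 1.1101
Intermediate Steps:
C(T, c) = c²
g = 3
(19 + L(g)*C(-3, -2))/(-3139) + 5011/4444 = (19 + 3²*(-2)²)/(-3139) + 5011/4444 = (19 + 9*4)*(-1/3139) + 5011*(1/4444) = (19 + 36)*(-1/3139) + 5011/4444 = 55*(-1/3139) + 5011/4444 = -55/3139 + 5011/4444 = 15485109/13949716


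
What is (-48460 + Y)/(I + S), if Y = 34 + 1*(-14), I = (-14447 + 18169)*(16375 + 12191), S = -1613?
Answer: -48440/106321039 ≈ -0.00045560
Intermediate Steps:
I = 106322652 (I = 3722*28566 = 106322652)
Y = 20 (Y = 34 - 14 = 20)
(-48460 + Y)/(I + S) = (-48460 + 20)/(106322652 - 1613) = -48440/106321039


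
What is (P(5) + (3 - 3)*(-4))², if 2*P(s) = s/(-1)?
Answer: 25/4 ≈ 6.2500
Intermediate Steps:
P(s) = -s/2 (P(s) = (s/(-1))/2 = (s*(-1))/2 = (-s)/2 = -s/2)
(P(5) + (3 - 3)*(-4))² = (-½*5 + (3 - 3)*(-4))² = (-5/2 + 0*(-4))² = (-5/2 + 0)² = (-5/2)² = 25/4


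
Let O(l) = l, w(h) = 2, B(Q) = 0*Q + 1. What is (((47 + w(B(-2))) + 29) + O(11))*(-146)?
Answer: -12994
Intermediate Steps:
B(Q) = 1 (B(Q) = 0 + 1 = 1)
(((47 + w(B(-2))) + 29) + O(11))*(-146) = (((47 + 2) + 29) + 11)*(-146) = ((49 + 29) + 11)*(-146) = (78 + 11)*(-146) = 89*(-146) = -12994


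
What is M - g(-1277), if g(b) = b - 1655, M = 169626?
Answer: 172558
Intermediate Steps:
g(b) = -1655 + b
M - g(-1277) = 169626 - (-1655 - 1277) = 169626 - 1*(-2932) = 169626 + 2932 = 172558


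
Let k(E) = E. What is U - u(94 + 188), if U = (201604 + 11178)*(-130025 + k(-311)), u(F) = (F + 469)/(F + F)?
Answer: -15641499280879/564 ≈ -2.7733e+10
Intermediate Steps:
u(F) = (469 + F)/(2*F) (u(F) = (469 + F)/((2*F)) = (469 + F)*(1/(2*F)) = (469 + F)/(2*F))
U = -27733154752 (U = (201604 + 11178)*(-130025 - 311) = 212782*(-130336) = -27733154752)
U - u(94 + 188) = -27733154752 - (469 + (94 + 188))/(2*(94 + 188)) = -27733154752 - (469 + 282)/(2*282) = -27733154752 - 751/(2*282) = -27733154752 - 1*751/564 = -27733154752 - 751/564 = -15641499280879/564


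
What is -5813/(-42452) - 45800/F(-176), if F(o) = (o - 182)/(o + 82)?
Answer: -91381134673/7598908 ≈ -12026.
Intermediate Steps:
F(o) = (-182 + o)/(82 + o)
-5813/(-42452) - 45800/F(-176) = -5813/(-42452) - 45800*(82 - 176)/(-182 - 176) = -5813*(-1/42452) - 45800/(-358/(-94)) = 5813/42452 - 45800/((-1/94*(-358))) = 5813/42452 - 45800/179/47 = 5813/42452 - 45800*47/179 = 5813/42452 - 2152600/179 = -91381134673/7598908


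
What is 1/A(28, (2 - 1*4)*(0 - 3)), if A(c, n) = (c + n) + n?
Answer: 1/40 ≈ 0.025000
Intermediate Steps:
A(c, n) = c + 2*n
1/A(28, (2 - 1*4)*(0 - 3)) = 1/(28 + 2*((2 - 1*4)*(0 - 3))) = 1/(28 + 2*((2 - 4)*(-3))) = 1/(28 + 2*(-2*(-3))) = 1/(28 + 2*6) = 1/(28 + 12) = 1/40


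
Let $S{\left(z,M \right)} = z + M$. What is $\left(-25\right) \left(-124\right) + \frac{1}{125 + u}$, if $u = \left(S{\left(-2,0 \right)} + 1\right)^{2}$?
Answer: $\frac{390601}{126} \approx 3100.0$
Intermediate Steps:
$S{\left(z,M \right)} = M + z$
$u = 1$ ($u = \left(\left(0 - 2\right) + 1\right)^{2} = \left(-2 + 1\right)^{2} = \left(-1\right)^{2} = 1$)
$\left(-25\right) \left(-124\right) + \frac{1}{125 + u} = \left(-25\right) \left(-124\right) + \frac{1}{125 + 1} = 3100 + \frac{1}{126} = \frac{390601}{126}$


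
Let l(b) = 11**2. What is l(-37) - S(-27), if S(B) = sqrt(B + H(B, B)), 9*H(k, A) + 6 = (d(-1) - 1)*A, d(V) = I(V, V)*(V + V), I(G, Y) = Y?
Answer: 121 - 2*I*sqrt(69)/3 ≈ 121.0 - 5.5378*I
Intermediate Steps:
d(V) = 2*V**2 (d(V) = V*(V + V) = V*(2*V) = 2*V**2)
H(k, A) = -2/3 + A/9 (H(k, A) = -2/3 + ((2*(-1)**2 - 1)*A)/9 = -2/3 + ((2*1 - 1)*A)/9 = -2/3 + ((2 - 1)*A)/9 = -2/3 + (1*A)/9 = -2/3 + A/9)
l(b) = 121
S(B) = sqrt(-2/3 + 10*B/9) (S(B) = sqrt(B + (-2/3 + B/9)) = sqrt(-2/3 + 10*B/9))
l(-37) - S(-27) = 121 - sqrt(-6 + 10*(-27))/3 = 121 - sqrt(-6 - 270)/3 = 121 - sqrt(-276)/3 = 121 - 2*I*sqrt(69)/3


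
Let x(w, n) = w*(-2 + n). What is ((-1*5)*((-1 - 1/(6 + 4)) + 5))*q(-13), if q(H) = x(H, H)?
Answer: -7605/2 ≈ -3802.5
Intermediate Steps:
q(H) = H*(-2 + H)
((-1*5)*((-1 - 1/(6 + 4)) + 5))*q(-13) = ((-1*5)*((-1 - 1/(6 + 4)) + 5))*(-13*(-2 - 13)) = (-5*((-1 - 1/10) + 5))*(-13*(-15)) = -5*((-1 - 1*⅒) + 5)*195 = -5*((-1 - ⅒) + 5)*195 = -5*(-11/10 + 5)*195 = -5*39/10*195 = -39/2*195 = -7605/2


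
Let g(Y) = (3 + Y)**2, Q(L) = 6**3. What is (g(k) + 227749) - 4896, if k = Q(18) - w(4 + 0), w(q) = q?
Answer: 269078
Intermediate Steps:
Q(L) = 216
k = 212 (k = 216 - (4 + 0) = 216 - 1*4 = 216 - 4 = 212)
(g(k) + 227749) - 4896 = ((3 + 212)**2 + 227749) - 4896 = (215**2 + 227749) - 4896 = (46225 + 227749) - 4896 = 273974 - 4896 = 269078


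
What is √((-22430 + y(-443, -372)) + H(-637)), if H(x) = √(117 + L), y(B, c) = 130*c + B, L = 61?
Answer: √(-71233 + √178) ≈ 266.87*I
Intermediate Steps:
y(B, c) = B + 130*c
H(x) = √178 (H(x) = √(117 + 61) = √178)
√((-22430 + y(-443, -372)) + H(-637)) = √((-22430 + (-443 + 130*(-372))) + √178) = √((-22430 + (-443 - 48360)) + √178) = √((-22430 - 48803) + √178) = √(-71233 + √178)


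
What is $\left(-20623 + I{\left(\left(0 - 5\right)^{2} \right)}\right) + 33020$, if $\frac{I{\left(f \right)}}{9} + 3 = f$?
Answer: $12595$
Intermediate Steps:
$I{\left(f \right)} = -27 + 9 f$
$\left(-20623 + I{\left(\left(0 - 5\right)^{2} \right)}\right) + 33020 = \left(-20623 - \left(27 - 9 \left(0 - 5\right)^{2}\right)\right) + 33020 = \left(-20623 - \left(27 - 9 \left(-5\right)^{2}\right)\right) + 33020 = \left(-20623 + \left(-27 + 9 \cdot 25\right)\right) + 33020 = \left(-20623 + \left(-27 + 225\right)\right) + 33020 = \left(-20623 + 198\right) + 33020 = -20425 + 33020 = 12595$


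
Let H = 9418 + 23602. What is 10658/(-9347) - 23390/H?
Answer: -4388873/2374138 ≈ -1.8486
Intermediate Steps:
H = 33020
10658/(-9347) - 23390/H = 10658/(-9347) - 23390/33020 = 10658*(-1/9347) - 23390*1/33020 = -10658/9347 - 2339/3302 = -4388873/2374138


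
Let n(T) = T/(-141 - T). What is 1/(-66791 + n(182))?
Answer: -323/21573675 ≈ -1.4972e-5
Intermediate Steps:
1/(-66791 + n(182)) = 1/(-66791 - 1*182/(141 + 182)) = 1/(-66791 - 1*182/323) = 1/(-66791 - 1*182*1/323) = 1/(-66791 - 182/323) = 1/(-21573675/323) = -323/21573675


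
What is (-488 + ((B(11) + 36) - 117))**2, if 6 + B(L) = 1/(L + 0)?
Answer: 39992976/121 ≈ 3.3052e+5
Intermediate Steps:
B(L) = -6 + 1/L (B(L) = -6 + 1/(L + 0) = -6 + 1/L)
(-488 + ((B(11) + 36) - 117))**2 = (-488 + (((-6 + 1/11) + 36) - 117))**2 = (-488 + ((-65/11 + 36) - 117))**2 = (-488 + (331/11 - 117))**2 = (-488 - 956/11)**2 = (-6324/11)**2 = 39992976/121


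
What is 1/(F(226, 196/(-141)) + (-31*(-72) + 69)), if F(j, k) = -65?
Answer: 1/2236 ≈ 0.00044723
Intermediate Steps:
1/(F(226, 196/(-141)) + (-31*(-72) + 69)) = 1/(-65 + (-31*(-72) + 69)) = 1/(-65 + (2232 + 69)) = 1/(-65 + 2301) = 1/2236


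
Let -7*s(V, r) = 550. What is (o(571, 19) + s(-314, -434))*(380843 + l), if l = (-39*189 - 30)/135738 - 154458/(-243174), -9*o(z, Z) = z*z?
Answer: -1597363979790463384189/115527833442 ≈ -1.3827e+10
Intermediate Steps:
s(V, r) = -550/7 (s(V, r) = -⅐*550 = -550/7)
o(z, Z) = -z²/9 (o(z, Z) = -z*z/9 = -z²/9)
l = 1064782735/1833775134 (l = (-7371 - 30)*(1/135738) - 154458*(-1/243174) = -7401*1/135738 + 25743/40529 = -2467/45246 + 25743/40529 = 1064782735/1833775134 ≈ 0.58065)
(o(571, 19) + s(-314, -434))*(380843 + l) = (-⅑*571² - 550/7)*(380843 + 1064782735/1833775134) = (-⅑*326041 - 550/7)*(698381488140697/1833775134) = (-326041/9 - 550/7)*(698381488140697/1833775134) = -2287237/63*698381488140697/1833775134 = -1597363979790463384189/115527833442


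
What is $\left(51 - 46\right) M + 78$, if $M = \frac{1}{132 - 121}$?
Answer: $\frac{863}{11} \approx 78.455$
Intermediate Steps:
$M = \frac{1}{11} \approx 0.090909$
$\left(51 - 46\right) M + 78 = \left(51 - 46\right) \frac{1}{11} + 78 = 5 \cdot \frac{1}{11} + 78 = \frac{5}{11} + 78 = \frac{863}{11}$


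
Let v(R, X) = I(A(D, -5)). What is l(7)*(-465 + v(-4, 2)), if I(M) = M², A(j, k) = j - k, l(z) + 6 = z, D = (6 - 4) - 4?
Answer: -456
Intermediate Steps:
D = -2 (D = 2 - 4 = -2)
l(z) = -6 + z
v(R, X) = 9 (v(R, X) = (-2 - 1*(-5))² = (-2 + 5)² = 3² = 9)
l(7)*(-465 + v(-4, 2)) = (-6 + 7)*(-465 + 9) = 1*(-456) = -456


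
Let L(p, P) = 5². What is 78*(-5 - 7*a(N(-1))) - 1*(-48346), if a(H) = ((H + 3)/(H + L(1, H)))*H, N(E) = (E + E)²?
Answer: 1375436/29 ≈ 47429.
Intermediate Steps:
L(p, P) = 25
N(E) = 4*E² (N(E) = (2*E)² = 4*E²)
a(H) = H*(3 + H)/(25 + H) (a(H) = ((H + 3)/(H + 25))*H = ((3 + H)/(25 + H))*H = H*(3 + H)/(25 + H))
78*(-5 - 7*a(N(-1))) - 1*(-48346) = 78*(-5 - 7*4*(-1)²*(3 + 4*(-1)²)/(25 + 4*(-1)²)) - 1*(-48346) = 78*(-5 - 7*4*1*(3 + 4*1)/(25 + 4*1)) + 48346 = 78*(-5 - 28*(3 + 4)/(25 + 4)) + 48346 = 78*(-5 - 28*7/29) + 48346 = 78*(-5 - 7*28/29) + 48346 = 78*(-5 - 196/29) + 48346 = 78*(-341/29) + 48346 = -26598/29 + 48346 = 1375436/29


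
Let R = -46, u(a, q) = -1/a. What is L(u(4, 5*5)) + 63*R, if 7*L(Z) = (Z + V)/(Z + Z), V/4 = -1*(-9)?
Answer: -40715/14 ≈ -2908.2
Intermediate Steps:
V = 36 (V = 4*(-1*(-9)) = 4*9 = 36)
L(Z) = (36 + Z)/(14*Z) (L(Z) = ((Z + 36)/(Z + Z))/7 = ((36 + Z)/((2*Z)))/7 = ((1/(2*Z))*(36 + Z))/7 = ((36 + Z)/(2*Z))/7 = (36 + Z)/(14*Z))
L(u(4, 5*5)) + 63*R = (36 - 1/4)/(14*((-1/4))) + 63*(-46) = (36 - 1*¼)/(14*((-1*¼))) - 2898 = (36 - ¼)/(14*(-¼)) - 2898 = (1/14)*(-4)*(143/4) - 2898 = -143/14 - 2898 = -40715/14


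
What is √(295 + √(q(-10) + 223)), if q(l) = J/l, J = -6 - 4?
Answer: √(295 + 4*√14) ≈ 17.606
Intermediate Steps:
J = -10
q(l) = -10/l
√(295 + √(q(-10) + 223)) = √(295 + √(-10/(-10) + 223)) = √(295 + √(-10*(-⅒) + 223)) = √(295 + √(1 + 223)) = √(295 + √224) = √(295 + 4*√14)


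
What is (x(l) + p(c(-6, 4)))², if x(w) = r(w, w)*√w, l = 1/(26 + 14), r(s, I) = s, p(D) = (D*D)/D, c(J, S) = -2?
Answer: (1600 - √10)²/640000 ≈ 3.9842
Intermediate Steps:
p(D) = D (p(D) = D²/D = D)
l = 1/40 ≈ 0.025000
x(w) = w^(3/2) (x(w) = w*√w = w^(3/2))
(x(l) + p(c(-6, 4)))² = ((1/40)^(3/2) - 2)² = (√10/800 - 2)² = (-2 + √10/800)²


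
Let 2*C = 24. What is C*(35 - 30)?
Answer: 60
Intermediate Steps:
C = 12 (C = (½)*24 = 12)
C*(35 - 30) = 12*(35 - 30) = 12*5 = 60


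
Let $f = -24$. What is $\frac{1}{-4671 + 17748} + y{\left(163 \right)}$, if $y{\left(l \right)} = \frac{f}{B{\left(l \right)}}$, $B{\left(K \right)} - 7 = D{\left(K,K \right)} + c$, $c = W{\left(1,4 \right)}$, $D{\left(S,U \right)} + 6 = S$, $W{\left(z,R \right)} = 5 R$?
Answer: $- \frac{39208}{300771} \approx -0.13036$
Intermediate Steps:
$D{\left(S,U \right)} = -6 + S$
$c = 20$ ($c = 5 \cdot 4 = 20$)
$B{\left(K \right)} = 21 + K$ ($B{\left(K \right)} = 7 + \left(\left(-6 + K\right) + 20\right) = 7 + \left(14 + K\right) = 21 + K$)
$y{\left(l \right)} = - \frac{24}{21 + l}$
$\frac{1}{-4671 + 17748} + y{\left(163 \right)} = \frac{1}{-4671 + 17748} - \frac{24}{21 + 163} = \frac{1}{13077} - \frac{24}{184} = \frac{1}{13077} - \frac{3}{23} = - \frac{39208}{300771}$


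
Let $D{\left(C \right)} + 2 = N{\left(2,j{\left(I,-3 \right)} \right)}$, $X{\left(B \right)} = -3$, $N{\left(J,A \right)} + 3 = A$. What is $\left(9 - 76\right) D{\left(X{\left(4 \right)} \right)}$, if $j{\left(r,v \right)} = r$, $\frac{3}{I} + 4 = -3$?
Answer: $\frac{2546}{7} \approx 363.71$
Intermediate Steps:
$I = - \frac{3}{7}$ ($I = \frac{3}{-4 - 3} = \frac{3}{-7} = 3 \left(- \frac{1}{7}\right) = - \frac{3}{7} \approx -0.42857$)
$N{\left(J,A \right)} = -3 + A$
$D{\left(C \right)} = - \frac{38}{7}$ ($D{\left(C \right)} = -2 - \frac{24}{7} = - \frac{38}{7}$)
$\left(9 - 76\right) D{\left(X{\left(4 \right)} \right)} = \left(9 - 76\right) \left(- \frac{38}{7}\right) = \left(-67\right) \left(- \frac{38}{7}\right) = \frac{2546}{7}$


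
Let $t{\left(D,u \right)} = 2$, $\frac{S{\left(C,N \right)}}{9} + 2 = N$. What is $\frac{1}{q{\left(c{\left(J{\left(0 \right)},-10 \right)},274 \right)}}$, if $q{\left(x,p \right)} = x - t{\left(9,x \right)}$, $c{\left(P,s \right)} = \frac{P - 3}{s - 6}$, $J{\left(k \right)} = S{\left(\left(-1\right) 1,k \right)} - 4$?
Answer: $- \frac{16}{7} \approx -2.2857$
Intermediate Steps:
$S{\left(C,N \right)} = -18 + 9 N$
$J{\left(k \right)} = -22 + 9 k$ ($J{\left(k \right)} = \left(-18 + 9 k\right) - 4 = -22 + 9 k$)
$c{\left(P,s \right)} = \frac{-3 + P}{-6 + s}$
$q{\left(x,p \right)} = -2 + x$ ($q{\left(x,p \right)} = x - 2 = -2 + x$)
$\frac{1}{q{\left(c{\left(J{\left(0 \right)},-10 \right)},274 \right)}} = \frac{1}{-2 + \frac{-3 + \left(-22 + 9 \cdot 0\right)}{-6 - 10}} = \frac{1}{-2 + \frac{-3 + \left(-22 + 0\right)}{-16}} = \frac{1}{-2 - \frac{-3 - 22}{16}} = \frac{1}{-2 - - \frac{25}{16}} = \frac{1}{-2 + \frac{25}{16}} = \frac{1}{- \frac{7}{16}} = - \frac{16}{7}$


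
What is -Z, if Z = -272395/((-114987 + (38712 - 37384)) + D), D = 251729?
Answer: 54479/27614 ≈ 1.9729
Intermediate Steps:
Z = -54479/27614 (Z = -272395/((-114987 + (38712 - 37384)) + 251729) = -272395/((-114987 + 1328) + 251729) = -272395/(-113659 + 251729) = -272395/138070 = -272395*1/138070 = -54479/27614 ≈ -1.9729)
-Z = -1*(-54479/27614) = 54479/27614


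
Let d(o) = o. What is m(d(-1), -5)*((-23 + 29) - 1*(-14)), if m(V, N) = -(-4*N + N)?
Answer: -300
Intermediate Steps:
m(V, N) = 3*N (m(V, N) = -(-3)*N = 3*N)
m(d(-1), -5)*((-23 + 29) - 1*(-14)) = (3*(-5))*((-23 + 29) - 1*(-14)) = -15*(6 + 14) = -15*20 = -300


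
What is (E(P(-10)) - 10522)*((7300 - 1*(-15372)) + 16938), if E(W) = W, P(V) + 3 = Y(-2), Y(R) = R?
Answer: -416974470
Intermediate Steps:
P(V) = -5 (P(V) = -3 - 2 = -5)
(E(P(-10)) - 10522)*((7300 - 1*(-15372)) + 16938) = (-5 - 10522)*((7300 - 1*(-15372)) + 16938) = -10527*((7300 + 15372) + 16938) = -10527*(22672 + 16938) = -10527*39610 = -416974470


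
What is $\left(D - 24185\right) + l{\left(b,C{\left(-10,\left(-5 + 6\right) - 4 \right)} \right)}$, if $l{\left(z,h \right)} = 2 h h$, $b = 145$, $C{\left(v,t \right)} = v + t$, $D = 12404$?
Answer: $-11443$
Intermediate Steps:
$C{\left(v,t \right)} = t + v$
$l{\left(z,h \right)} = 2 h^{2}$
$\left(D - 24185\right) + l{\left(b,C{\left(-10,\left(-5 + 6\right) - 4 \right)} \right)} = \left(12404 - 24185\right) + 2 \left(\left(\left(-5 + 6\right) - 4\right) - 10\right)^{2} = -11781 + 2 \left(\left(1 - 4\right) - 10\right)^{2} = -11781 + 2 \left(-3 - 10\right)^{2} = -11781 + 2 \left(-13\right)^{2} = -11781 + 2 \cdot 169 = -11781 + 338 = -11443$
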